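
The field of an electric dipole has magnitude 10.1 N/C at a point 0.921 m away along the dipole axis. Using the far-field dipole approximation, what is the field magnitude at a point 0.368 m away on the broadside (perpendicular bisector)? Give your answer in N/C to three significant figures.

Dipole fields scale as 1/r³ in the far field.
The axial field is twice the equatorial field at the same r, so the geometry factor is 1/2.
E₂ = E₁ · (1/2) · (r₁/r₂)³ = 10.1 · 0.5 · (0.921/0.368)³.
(r₁/r₂)³ = (2.503)³ = 15.68.
E₂ ≈ 79.16 N/C.

E ≈ 79.2 N/C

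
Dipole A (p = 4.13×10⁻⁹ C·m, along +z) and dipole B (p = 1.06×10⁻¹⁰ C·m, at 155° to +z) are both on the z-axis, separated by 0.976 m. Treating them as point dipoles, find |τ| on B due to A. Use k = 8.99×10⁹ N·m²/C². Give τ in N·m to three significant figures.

The second dipole sits on the axis of the first, so the field there is axial: E₁ = 2kp₁/r³ along +z.
E₁ = 2(8.99×10⁹)(4.13×10⁻⁹)/(0.976)³ = 79.87 N/C.
Torque on the second dipole: τ = p₂ E₁ sinθ.
τ = (1.06×10⁻¹⁰)(79.87)·sin155° = 3.578×10⁻⁹ N·m.

τ ≈ 3.58×10⁻⁹ N·m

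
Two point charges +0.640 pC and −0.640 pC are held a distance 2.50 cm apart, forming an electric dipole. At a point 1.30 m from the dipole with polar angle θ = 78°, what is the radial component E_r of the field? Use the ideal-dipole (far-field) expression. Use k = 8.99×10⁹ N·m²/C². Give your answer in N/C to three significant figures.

Dipole moment p = qd = (6.40×10⁻¹³ C)(0.0250 m) = 1.60×10⁻¹⁴ C·m.
For a dipole, E_r = (2kp cosθ)/r³.
kp/r³ = (8.99×10⁹)(1.60×10⁻¹⁴)/(1.30)³ = 6.547×10⁻⁵ N/C.
E_r = 2·6.547×10⁻⁵·cos78° = 2.722×10⁻⁵ N/C.

E_r ≈ 2.72×10⁻⁵ N/C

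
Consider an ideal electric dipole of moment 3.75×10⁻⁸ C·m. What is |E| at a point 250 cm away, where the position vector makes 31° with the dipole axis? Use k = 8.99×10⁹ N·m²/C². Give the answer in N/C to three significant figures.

E ≈ 38.6 N/C

At angle θ the dipole field magnitude is E = (kp/r³)·√(1 + 3cos²θ).
kp/r³ = (8.99×10⁹)(3.75×10⁻⁸) / (2.50)³ = 21.58 N/C.
√(1 + 3cos²31°) = √(1 + 3·0.7347) = √3.2042 ≈ 1.7900.
E ≈ 21.58 × 1.790 = 38.62 N/C.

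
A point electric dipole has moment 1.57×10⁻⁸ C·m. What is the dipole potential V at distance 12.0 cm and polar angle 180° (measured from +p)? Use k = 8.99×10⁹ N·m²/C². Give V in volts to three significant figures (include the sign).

V ≈ -9800 V

The dipole potential is V = kp cosθ / r².
V = (8.99×10⁹)(1.57×10⁻⁸)·cos180° / (0.120)² = -9802 V.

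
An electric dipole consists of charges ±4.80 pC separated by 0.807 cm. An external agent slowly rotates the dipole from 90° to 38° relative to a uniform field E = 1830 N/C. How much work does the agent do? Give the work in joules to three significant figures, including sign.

Dipole moment p = qd = (4.80×10⁻¹² C)(0.00807 m) = 3.874×10⁻¹⁴ C·m.
W_ext = ΔU = U(θ₂) − U(θ₁) = −pE cosθ₂ − (−pE cosθ₁) = pE(cosθ₁ − cosθ₂).
W = (3.874×10⁻¹⁴)(1830)·(cos90° − cos38°) = (7.089×10⁻¹¹)·(-0.7880) = -5.587×10⁻¹¹ J.

W ≈ -5.59×10⁻¹¹ J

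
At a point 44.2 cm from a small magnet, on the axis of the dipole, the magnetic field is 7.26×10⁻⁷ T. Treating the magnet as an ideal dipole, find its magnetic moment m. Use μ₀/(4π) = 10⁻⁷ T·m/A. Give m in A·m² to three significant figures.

m ≈ 0.313 A·m²

On axis B = (μ₀/4π)·2m/r³, so m = Br³·4π/(μ₀·2).
m = (7.26×10⁻⁷)·(0.442)³ / (2·10⁻⁷) = 0.3135 A·m².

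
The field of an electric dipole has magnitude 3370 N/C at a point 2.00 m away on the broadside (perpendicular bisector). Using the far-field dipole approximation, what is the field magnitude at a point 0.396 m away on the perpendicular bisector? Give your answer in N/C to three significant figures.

Dipole fields scale as 1/r³ in the far field; the geometry is the same at both points.
E₂ = E₁ · (r₁/r₂)³ = 3370 · (2.00/0.396)³.
(r₁/r₂)³ = (5.051)³ = 128.8.
E₂ ≈ 4.341×10⁵ N/C.

E ≈ 4.34×10⁵ N/C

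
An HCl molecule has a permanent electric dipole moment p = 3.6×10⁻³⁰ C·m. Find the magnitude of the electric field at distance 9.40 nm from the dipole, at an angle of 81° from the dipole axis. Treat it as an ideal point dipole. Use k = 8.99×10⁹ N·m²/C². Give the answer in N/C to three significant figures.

E ≈ 4.04×10⁴ N/C

At angle θ the dipole field magnitude is E = (kp/r³)·√(1 + 3cos²θ).
kp/r³ = (8.99×10⁹)(3.60×10⁻³⁰) / (9.40×10⁻⁹)³ = 3.897×10⁴ N/C.
√(1 + 3cos²81°) = √(1 + 3·0.0245) = √1.0734 ≈ 1.0361.
E ≈ 3.897×10⁴ × 1.036 = 4.037×10⁴ N/C.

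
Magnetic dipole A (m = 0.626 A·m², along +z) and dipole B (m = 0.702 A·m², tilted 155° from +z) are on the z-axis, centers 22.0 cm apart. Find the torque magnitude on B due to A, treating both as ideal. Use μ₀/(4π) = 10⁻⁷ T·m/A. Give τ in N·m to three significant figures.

Dipole B is on the axis of dipole A, so B₁ there is axial: B₁ = (μ₀/4π)·2m₁/r³ along +z.
B₁ = 2(10⁻⁷)(0.626)/(0.220)³ = 1.176×10⁻⁵ T.
τ = m₂ B₁ sinθ.
τ = (0.702)(1.176×10⁻⁵)·sin155° = 3.488×10⁻⁶ N·m.

τ ≈ 3.49×10⁻⁶ N·m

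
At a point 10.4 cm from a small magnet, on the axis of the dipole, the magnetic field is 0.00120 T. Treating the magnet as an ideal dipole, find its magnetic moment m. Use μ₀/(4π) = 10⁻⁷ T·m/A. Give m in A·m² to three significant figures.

m ≈ 6.75 A·m²

On axis B = (μ₀/4π)·2m/r³, so m = Br³·4π/(μ₀·2).
m = (0.00120)·(0.104)³ / (2·10⁻⁷) = 6.749 A·m².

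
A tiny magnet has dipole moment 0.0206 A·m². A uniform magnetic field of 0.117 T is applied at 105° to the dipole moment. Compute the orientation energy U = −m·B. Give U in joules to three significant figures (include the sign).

U ≈ 6.24×10⁻⁴ J

U = −m·B = −mB cosθ.
U = −(0.0206)(0.117)·cos105° = 6.238×10⁻⁴ J.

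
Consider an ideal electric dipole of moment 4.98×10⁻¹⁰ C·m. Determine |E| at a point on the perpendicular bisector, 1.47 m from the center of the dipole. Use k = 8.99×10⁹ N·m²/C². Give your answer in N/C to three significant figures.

On the perpendicular bisector E = kp/r³ (half the axial value at the same distance).
E = (8.99×10⁹)(4.98×10⁻¹⁰) / (1.47)³ = 1.409 N/C.

E ≈ 1.41 N/C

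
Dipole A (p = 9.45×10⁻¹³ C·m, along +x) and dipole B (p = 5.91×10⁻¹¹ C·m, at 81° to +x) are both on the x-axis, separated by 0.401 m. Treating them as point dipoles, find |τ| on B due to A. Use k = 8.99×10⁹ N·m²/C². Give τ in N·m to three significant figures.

The second dipole sits on the axis of the first, so the field there is axial: E₁ = 2kp₁/r³ along +x.
E₁ = 2(8.99×10⁹)(9.45×10⁻¹³)/(0.401)³ = 0.2635 N/C.
Torque on the second dipole: τ = p₂ E₁ sinθ.
τ = (5.91×10⁻¹¹)(0.2635)·sin81° = 1.538×10⁻¹¹ N·m.

τ ≈ 1.54×10⁻¹¹ N·m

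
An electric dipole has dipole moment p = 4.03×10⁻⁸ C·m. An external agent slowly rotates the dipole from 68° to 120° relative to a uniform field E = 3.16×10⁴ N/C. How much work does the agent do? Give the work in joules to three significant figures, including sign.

W ≈ 0.00111 J

W_ext = ΔU = U(θ₂) − U(θ₁) = −pE cosθ₂ − (−pE cosθ₁) = pE(cosθ₁ − cosθ₂).
W = (4.03×10⁻⁸)(3.16×10⁴)·(cos68° − cos120°) = (0.001273)·(+0.8746) = 0.001114 J.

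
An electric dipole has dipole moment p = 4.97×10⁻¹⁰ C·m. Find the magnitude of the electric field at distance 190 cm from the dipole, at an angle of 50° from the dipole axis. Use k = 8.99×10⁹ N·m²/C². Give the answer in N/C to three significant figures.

At angle θ the dipole field magnitude is E = (kp/r³)·√(1 + 3cos²θ).
kp/r³ = (8.99×10⁹)(4.97×10⁻¹⁰) / (1.90)³ = 0.6514 N/C.
√(1 + 3cos²50°) = √(1 + 3·0.4132) = √2.2395 ≈ 1.4965.
E ≈ 0.6514 × 1.497 = 0.9748 N/C.

E ≈ 0.975 N/C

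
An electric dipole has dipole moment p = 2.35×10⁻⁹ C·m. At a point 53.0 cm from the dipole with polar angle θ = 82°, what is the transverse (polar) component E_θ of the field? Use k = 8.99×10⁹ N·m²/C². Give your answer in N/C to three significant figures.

For a dipole, E_θ = (kp sinθ)/r³.
kp/r³ = (8.99×10⁹)(2.35×10⁻⁹)/(0.530)³ = 141.9 N/C.
E_θ = 141.9·sin82° = 140.5 N/C.

E_θ ≈ 141 N/C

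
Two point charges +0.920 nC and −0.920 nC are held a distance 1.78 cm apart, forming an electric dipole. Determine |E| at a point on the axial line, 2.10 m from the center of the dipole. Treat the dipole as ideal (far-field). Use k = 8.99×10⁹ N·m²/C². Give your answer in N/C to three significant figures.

E ≈ 0.0318 N/C

Dipole moment p = qd = (9.20×10⁻¹⁰ C)(0.0178 m) = 1.638×10⁻¹¹ C·m.
On the dipole axis E = 2kp/r³.
E = 2·(8.99×10⁹)(1.638×10⁻¹¹) / (2.10)³ = 0.03180 N/C.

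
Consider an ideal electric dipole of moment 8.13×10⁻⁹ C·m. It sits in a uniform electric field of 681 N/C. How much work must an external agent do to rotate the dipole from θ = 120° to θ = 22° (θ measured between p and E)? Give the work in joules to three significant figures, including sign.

W ≈ -7.90×10⁻⁶ J

W_ext = ΔU = U(θ₂) − U(θ₁) = −pE cosθ₂ − (−pE cosθ₁) = pE(cosθ₁ − cosθ₂).
W = (8.13×10⁻⁹)(681)·(cos120° − cos22°) = (5.537×10⁻⁶)·(-1.4272) = -7.902×10⁻⁶ J.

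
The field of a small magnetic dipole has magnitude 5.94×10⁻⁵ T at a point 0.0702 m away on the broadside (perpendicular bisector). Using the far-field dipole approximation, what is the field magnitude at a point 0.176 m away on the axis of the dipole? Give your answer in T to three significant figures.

B ≈ 7.54×10⁻⁶ T

Dipole fields scale as 1/r³ in the far field.
The axial field is twice the equatorial field at the same r, so the geometry factor is 2/1.
B₂ = B₁ · (2/1) · (r₁/r₂)³ = 5.94×10⁻⁵ · 2 · (0.0702/0.176)³.
(r₁/r₂)³ = (0.3989)³ = 0.06346.
B₂ ≈ 7.539×10⁻⁶ T.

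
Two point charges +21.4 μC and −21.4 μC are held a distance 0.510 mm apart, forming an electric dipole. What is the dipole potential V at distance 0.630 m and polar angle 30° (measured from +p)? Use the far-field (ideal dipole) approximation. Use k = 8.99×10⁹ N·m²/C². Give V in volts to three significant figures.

Dipole moment p = qd = (2.14×10⁻⁵ C)(5.10×10⁻⁴ m) = 1.091×10⁻⁸ C·m.
The dipole potential is V = kp cosθ / r².
V = (8.99×10⁹)(1.091×10⁻⁸)·cos30° / (0.630)² = 214.0 V.

V ≈ 214 V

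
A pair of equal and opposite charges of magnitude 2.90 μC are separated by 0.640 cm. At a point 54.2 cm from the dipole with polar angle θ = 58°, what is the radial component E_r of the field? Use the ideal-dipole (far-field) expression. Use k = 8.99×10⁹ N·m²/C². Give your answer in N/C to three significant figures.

E_r ≈ 1110 N/C

Dipole moment p = qd = (2.90×10⁻⁶ C)(0.00640 m) = 1.856×10⁻⁸ C·m.
For a dipole, E_r = (2kp cosθ)/r³.
kp/r³ = (8.99×10⁹)(1.856×10⁻⁸)/(0.542)³ = 1048 N/C.
E_r = 2·1048·cos58° = 1111 N/C.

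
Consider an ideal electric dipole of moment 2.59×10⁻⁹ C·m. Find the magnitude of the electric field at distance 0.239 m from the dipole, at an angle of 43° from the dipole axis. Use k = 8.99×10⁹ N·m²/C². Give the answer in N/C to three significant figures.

At angle θ the dipole field magnitude is E = (kp/r³)·√(1 + 3cos²θ).
kp/r³ = (8.99×10⁹)(2.59×10⁻⁹) / (0.239)³ = 1706 N/C.
√(1 + 3cos²43°) = √(1 + 3·0.5349) = √2.6046 ≈ 1.6139.
E ≈ 1706 × 1.614 = 2753 N/C.

E ≈ 2750 N/C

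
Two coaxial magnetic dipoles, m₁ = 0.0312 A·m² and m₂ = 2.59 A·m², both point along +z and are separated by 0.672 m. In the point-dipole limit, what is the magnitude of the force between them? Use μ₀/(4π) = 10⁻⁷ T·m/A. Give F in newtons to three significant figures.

F ≈ 2.38×10⁻⁷ N

On-axis B of dipole 1: B = (μ₀/4π)·2m₁/r³. Force on dipole 2: F = m₂·dB/dr.
dB/dr = −(μ₀/4π)·6m₁/r⁴, so |F| = (μ₀/4π)·6m₁m₂/r⁴.
F = 6(10⁻⁷)(0.0312)(2.59)/(0.672)⁴ = 2.378×10⁻⁷ N.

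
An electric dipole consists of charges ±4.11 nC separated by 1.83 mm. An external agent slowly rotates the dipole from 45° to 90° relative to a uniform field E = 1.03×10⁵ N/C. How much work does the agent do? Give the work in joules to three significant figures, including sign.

W ≈ 5.48×10⁻⁷ J

Dipole moment p = qd = (4.11×10⁻⁹ C)(0.00183 m) = 7.521×10⁻¹² C·m.
W_ext = ΔU = U(θ₂) − U(θ₁) = −pE cosθ₂ − (−pE cosθ₁) = pE(cosθ₁ − cosθ₂).
W = (7.521×10⁻¹²)(1.03×10⁵)·(cos45° − cos90°) = (7.747×10⁻⁷)·(+0.7071) = 5.478×10⁻⁷ J.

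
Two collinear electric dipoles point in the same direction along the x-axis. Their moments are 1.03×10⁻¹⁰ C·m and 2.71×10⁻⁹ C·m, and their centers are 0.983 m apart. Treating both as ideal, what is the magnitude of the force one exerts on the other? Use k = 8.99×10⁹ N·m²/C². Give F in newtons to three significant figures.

F ≈ 1.61×10⁻⁸ N

On-axis field of dipole 1 at distance r: E = 2kp₁/r³. Force on dipole 2 is F = p₂·dE/dr (gradient along axis).
dE/dr = −6kp₁/r⁴, so |F| = 6kp₁p₂/r⁴ (attractive for aligned moments).
F = 6(8.99×10⁹)(1.03×10⁻¹⁰)(2.71×10⁻⁹)/(0.983)⁴ = 1.613×10⁻⁸ N.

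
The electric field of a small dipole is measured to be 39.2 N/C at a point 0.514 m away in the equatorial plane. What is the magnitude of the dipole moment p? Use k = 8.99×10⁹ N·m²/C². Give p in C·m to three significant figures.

In the equatorial plane E = kp/r³, so p = Er³/(k).
p = (39.2)·(0.514)³ / (8.99×10⁹) = 5.921×10⁻¹⁰ C·m.

p ≈ 5.92×10⁻¹⁰ C·m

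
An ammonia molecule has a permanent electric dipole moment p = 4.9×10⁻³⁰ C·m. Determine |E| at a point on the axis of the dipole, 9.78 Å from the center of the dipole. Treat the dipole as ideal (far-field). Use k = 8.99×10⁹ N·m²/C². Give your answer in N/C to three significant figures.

On the dipole axis E = 2kp/r³.
E = 2·(8.99×10⁹)(4.90×10⁻³⁰) / (9.78×10⁻¹⁰)³ = 9.418×10⁷ N/C.

E ≈ 9.42×10⁷ N/C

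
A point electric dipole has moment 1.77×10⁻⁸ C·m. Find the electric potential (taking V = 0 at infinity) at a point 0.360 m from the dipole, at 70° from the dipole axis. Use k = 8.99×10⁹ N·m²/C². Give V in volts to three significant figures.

The dipole potential is V = kp cosθ / r².
V = (8.99×10⁹)(1.77×10⁻⁸)·cos70° / (0.360)² = 419.9 V.

V ≈ 420 V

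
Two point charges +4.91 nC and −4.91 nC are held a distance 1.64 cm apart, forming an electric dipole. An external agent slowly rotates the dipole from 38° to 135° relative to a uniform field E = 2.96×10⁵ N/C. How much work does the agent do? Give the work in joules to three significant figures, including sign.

Dipole moment p = qd = (4.91×10⁻⁹ C)(0.0164 m) = 8.052×10⁻¹¹ C·m.
W_ext = ΔU = U(θ₂) − U(θ₁) = −pE cosθ₂ − (−pE cosθ₁) = pE(cosθ₁ − cosθ₂).
W = (8.052×10⁻¹¹)(2.96×10⁵)·(cos38° − cos135°) = (2.383×10⁻⁵)·(+1.4951) = 3.563×10⁻⁵ J.

W ≈ 3.56×10⁻⁵ J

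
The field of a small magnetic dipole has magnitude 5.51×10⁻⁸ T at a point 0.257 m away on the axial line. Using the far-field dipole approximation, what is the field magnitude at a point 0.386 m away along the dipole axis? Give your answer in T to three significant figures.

Dipole fields scale as 1/r³ in the far field; the geometry is the same at both points.
B₂ = B₁ · (r₁/r₂)³ = 5.51×10⁻⁸ · (0.257/0.386)³.
(r₁/r₂)³ = (0.6658)³ = 0.2951.
B₂ ≈ 1.626×10⁻⁸ T.

B ≈ 1.63×10⁻⁸ T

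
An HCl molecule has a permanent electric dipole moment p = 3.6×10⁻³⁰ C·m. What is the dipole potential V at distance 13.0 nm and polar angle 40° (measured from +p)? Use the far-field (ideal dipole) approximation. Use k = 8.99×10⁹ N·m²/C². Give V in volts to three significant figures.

V ≈ 1.47×10⁻⁴ V

The dipole potential is V = kp cosθ / r².
V = (8.99×10⁹)(3.60×10⁻³⁰)·cos40° / (1.30×10⁻⁸)² = 1.467×10⁻⁴ V.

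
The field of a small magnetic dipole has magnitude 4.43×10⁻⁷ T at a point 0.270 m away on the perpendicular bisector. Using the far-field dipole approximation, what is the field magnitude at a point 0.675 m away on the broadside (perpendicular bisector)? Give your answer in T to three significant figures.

B ≈ 2.84×10⁻⁸ T

Dipole fields scale as 1/r³ in the far field; the geometry is the same at both points.
B₂ = B₁ · (r₁/r₂)³ = 4.43×10⁻⁷ · (0.270/0.675)³.
(r₁/r₂)³ = (0.4)³ = 0.064.
B₂ ≈ 2.835×10⁻⁸ T.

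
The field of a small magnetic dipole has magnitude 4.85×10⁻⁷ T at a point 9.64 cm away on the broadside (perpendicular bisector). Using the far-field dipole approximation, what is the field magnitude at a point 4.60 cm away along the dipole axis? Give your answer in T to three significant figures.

B ≈ 8.93×10⁻⁶ T

Dipole fields scale as 1/r³ in the far field.
The axial field is twice the equatorial field at the same r, so the geometry factor is 2/1.
B₂ = B₁ · (2/1) · (r₁/r₂)³ = 4.85×10⁻⁷ · 2 · (9.64/4.60)³.
(r₁/r₂)³ = (2.096)³ = 9.204.
B₂ ≈ 8.927×10⁻⁶ T.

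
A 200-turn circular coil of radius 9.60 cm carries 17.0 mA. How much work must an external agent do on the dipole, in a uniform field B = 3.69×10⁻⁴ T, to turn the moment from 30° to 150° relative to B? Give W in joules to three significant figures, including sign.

W ≈ 6.29×10⁻⁵ J

m = NIA = NIπa² = 200·(0.0170)·π·(0.0960)² = 0.09844 A·m².
W_ext = ΔU = −mB cosθ₂ + mB cosθ₁ = mB(cosθ₁ − cosθ₂).
W = (0.09844)(3.69×10⁻⁴)·(cos30° − cos150°) = (3.632×10⁻⁵)·(+1.7321) = 6.292×10⁻⁵ J.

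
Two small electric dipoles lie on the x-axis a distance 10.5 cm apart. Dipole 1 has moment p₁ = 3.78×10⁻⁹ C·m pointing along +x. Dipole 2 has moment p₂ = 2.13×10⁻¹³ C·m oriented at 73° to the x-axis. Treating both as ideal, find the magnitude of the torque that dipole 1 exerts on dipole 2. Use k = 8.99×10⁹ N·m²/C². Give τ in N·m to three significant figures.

τ ≈ 1.20×10⁻⁸ N·m

The second dipole sits on the axis of the first, so the field there is axial: E₁ = 2kp₁/r³ along +x.
E₁ = 2(8.99×10⁹)(3.78×10⁻⁹)/(0.105)³ = 5.871×10⁴ N/C.
Torque on the second dipole: τ = p₂ E₁ sinθ.
τ = (2.13×10⁻¹³)(5.871×10⁴)·sin73° = 1.196×10⁻⁸ N·m.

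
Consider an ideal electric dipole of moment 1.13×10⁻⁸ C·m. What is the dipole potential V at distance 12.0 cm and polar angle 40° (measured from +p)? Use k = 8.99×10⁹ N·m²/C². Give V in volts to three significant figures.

V ≈ 5400 V

The dipole potential is V = kp cosθ / r².
V = (8.99×10⁹)(1.13×10⁻⁸)·cos40° / (0.120)² = 5404 V.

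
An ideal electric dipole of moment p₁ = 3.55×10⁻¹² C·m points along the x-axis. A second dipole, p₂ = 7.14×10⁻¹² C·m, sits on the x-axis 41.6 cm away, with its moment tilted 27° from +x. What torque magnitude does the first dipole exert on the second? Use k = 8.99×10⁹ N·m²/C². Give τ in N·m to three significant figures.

The second dipole sits on the axis of the first, so the field there is axial: E₁ = 2kp₁/r³ along +x.
E₁ = 2(8.99×10⁹)(3.55×10⁻¹²)/(0.416)³ = 0.8866 N/C.
Torque on the second dipole: τ = p₂ E₁ sinθ.
τ = (7.14×10⁻¹²)(0.8866)·sin27° = 2.874×10⁻¹² N·m.

τ ≈ 2.87×10⁻¹² N·m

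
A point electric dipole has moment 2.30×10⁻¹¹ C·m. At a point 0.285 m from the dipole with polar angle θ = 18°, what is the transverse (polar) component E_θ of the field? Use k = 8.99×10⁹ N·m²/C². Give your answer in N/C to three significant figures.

For a dipole, E_θ = (kp sinθ)/r³.
kp/r³ = (8.99×10⁹)(2.30×10⁻¹¹)/(0.285)³ = 8.932 N/C.
E_θ = 8.932·sin18° = 2.760 N/C.

E_θ ≈ 2.76 N/C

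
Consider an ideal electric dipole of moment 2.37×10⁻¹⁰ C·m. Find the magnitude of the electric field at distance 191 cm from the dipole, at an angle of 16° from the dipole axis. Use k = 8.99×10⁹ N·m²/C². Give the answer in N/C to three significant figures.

E ≈ 0.594 N/C

At angle θ the dipole field magnitude is E = (kp/r³)·√(1 + 3cos²θ).
kp/r³ = (8.99×10⁹)(2.37×10⁻¹⁰) / (1.91)³ = 0.3058 N/C.
√(1 + 3cos²16°) = √(1 + 3·0.9240) = √3.7721 ≈ 1.9422.
E ≈ 0.3058 × 1.942 = 0.5939 N/C.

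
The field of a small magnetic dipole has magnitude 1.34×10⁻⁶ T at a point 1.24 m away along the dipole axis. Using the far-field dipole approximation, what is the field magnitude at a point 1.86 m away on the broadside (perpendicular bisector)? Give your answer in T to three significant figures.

Dipole fields scale as 1/r³ in the far field.
The axial field is twice the equatorial field at the same r, so the geometry factor is 1/2.
B₂ = B₁ · (1/2) · (r₁/r₂)³ = 1.34×10⁻⁶ · 0.5 · (1.24/1.86)³.
(r₁/r₂)³ = (0.6667)³ = 0.2963.
B₂ ≈ 1.985×10⁻⁷ T.

B ≈ 1.99×10⁻⁷ T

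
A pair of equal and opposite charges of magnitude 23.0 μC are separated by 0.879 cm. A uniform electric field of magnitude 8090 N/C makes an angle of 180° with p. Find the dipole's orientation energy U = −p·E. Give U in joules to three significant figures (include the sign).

Dipole moment p = qd = (2.30×10⁻⁵ C)(0.00879 m) = 2.022×10⁻⁷ C·m.
U = −p·E = −pE cosθ.
U = −(2.022×10⁻⁷)(8090)·cos180° = 0.001636 J.

U ≈ 0.00164 J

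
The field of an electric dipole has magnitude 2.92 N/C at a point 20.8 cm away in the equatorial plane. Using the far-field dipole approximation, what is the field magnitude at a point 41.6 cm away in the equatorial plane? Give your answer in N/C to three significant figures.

Dipole fields scale as 1/r³ in the far field; the geometry is the same at both points.
E₂ = E₁ · (r₁/r₂)³ = 2.92 · (20.8/41.6)³.
(r₁/r₂)³ = (0.5)³ = 0.125.
E₂ ≈ 0.3650 N/C.

E ≈ 0.365 N/C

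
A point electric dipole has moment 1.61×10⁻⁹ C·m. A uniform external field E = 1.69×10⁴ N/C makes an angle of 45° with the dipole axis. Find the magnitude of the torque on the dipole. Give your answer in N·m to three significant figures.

Torque on an electric dipole: τ = pE sinθ.
τ = (1.61×10⁻⁹)(1.69×10⁴)·sin45° = 1.924×10⁻⁵ N·m.

τ ≈ 1.92×10⁻⁵ N·m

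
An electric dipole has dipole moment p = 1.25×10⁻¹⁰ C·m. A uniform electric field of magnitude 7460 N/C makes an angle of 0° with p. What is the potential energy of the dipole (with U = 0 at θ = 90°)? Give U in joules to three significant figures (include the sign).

U ≈ -9.33×10⁻⁷ J

U = −p·E = −pE cosθ.
U = −(1.25×10⁻¹⁰)(7460)·cos0° = -9.325×10⁻⁷ J.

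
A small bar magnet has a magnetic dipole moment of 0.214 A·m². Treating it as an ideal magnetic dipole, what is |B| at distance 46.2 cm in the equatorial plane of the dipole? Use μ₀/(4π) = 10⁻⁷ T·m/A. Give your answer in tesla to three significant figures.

B ≈ 2.17×10⁻⁷ T

In the equatorial plane B = (μ₀/4π)·m/r³ (half the axial value).
B = (10⁻⁷)·(0.214) / (0.462)³ = 2.170×10⁻⁷ T.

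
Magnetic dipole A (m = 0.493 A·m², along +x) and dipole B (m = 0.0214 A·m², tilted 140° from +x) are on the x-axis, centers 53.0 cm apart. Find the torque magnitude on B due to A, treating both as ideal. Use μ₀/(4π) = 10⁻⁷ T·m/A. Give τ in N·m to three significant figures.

τ ≈ 9.11×10⁻⁹ N·m

Dipole B is on the axis of dipole A, so B₁ there is axial: B₁ = (μ₀/4π)·2m₁/r³ along +x.
B₁ = 2(10⁻⁷)(0.493)/(0.530)³ = 6.623×10⁻⁷ T.
τ = m₂ B₁ sinθ.
τ = (0.0214)(6.623×10⁻⁷)·sin140° = 9.110×10⁻⁹ N·m.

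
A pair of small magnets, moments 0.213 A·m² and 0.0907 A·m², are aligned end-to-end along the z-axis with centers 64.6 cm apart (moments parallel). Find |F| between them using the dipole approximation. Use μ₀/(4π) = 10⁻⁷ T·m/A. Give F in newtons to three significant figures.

On-axis B of dipole 1: B = (μ₀/4π)·2m₁/r³. Force on dipole 2: F = m₂·dB/dr.
dB/dr = −(μ₀/4π)·6m₁/r⁴, so |F| = (μ₀/4π)·6m₁m₂/r⁴.
F = 6(10⁻⁷)(0.213)(0.0907)/(0.646)⁴ = 6.656×10⁻⁸ N.

F ≈ 6.66×10⁻⁸ N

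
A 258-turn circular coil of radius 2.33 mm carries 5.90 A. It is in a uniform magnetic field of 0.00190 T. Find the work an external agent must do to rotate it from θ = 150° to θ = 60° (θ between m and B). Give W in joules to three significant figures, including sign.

W ≈ -6.74×10⁻⁵ J

m = NIA = NIπa² = 258·(5.90)·π·(0.00233)² = 0.02596 A·m².
W_ext = ΔU = −mB cosθ₂ + mB cosθ₁ = mB(cosθ₁ − cosθ₂).
W = (0.02596)(0.00190)·(cos150° − cos60°) = (4.932×10⁻⁵)·(-1.3660) = -6.738×10⁻⁵ J.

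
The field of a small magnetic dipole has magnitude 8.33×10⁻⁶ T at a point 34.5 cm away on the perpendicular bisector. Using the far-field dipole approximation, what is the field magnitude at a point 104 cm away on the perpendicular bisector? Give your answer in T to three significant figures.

B ≈ 3.04×10⁻⁷ T

Dipole fields scale as 1/r³ in the far field; the geometry is the same at both points.
B₂ = B₁ · (r₁/r₂)³ = 8.33×10⁻⁶ · (34.5/104)³.
(r₁/r₂)³ = (0.3317)³ = 0.03651.
B₂ ≈ 3.041×10⁻⁷ T.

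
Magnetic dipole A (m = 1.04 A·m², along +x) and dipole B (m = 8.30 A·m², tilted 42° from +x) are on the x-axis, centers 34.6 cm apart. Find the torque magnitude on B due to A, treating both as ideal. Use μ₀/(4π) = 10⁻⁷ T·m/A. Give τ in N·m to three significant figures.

Dipole B is on the axis of dipole A, so B₁ there is axial: B₁ = (μ₀/4π)·2m₁/r³ along +x.
B₁ = 2(10⁻⁷)(1.04)/(0.346)³ = 5.022×10⁻⁶ T.
τ = m₂ B₁ sinθ.
τ = (8.30)(5.022×10⁻⁶)·sin42° = 2.789×10⁻⁵ N·m.

τ ≈ 2.79×10⁻⁵ N·m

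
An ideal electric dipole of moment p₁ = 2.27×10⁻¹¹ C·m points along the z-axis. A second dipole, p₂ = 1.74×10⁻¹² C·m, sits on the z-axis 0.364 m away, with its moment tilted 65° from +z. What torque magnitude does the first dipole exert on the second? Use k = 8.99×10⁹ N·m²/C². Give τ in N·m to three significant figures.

τ ≈ 1.33×10⁻¹¹ N·m

The second dipole sits on the axis of the first, so the field there is axial: E₁ = 2kp₁/r³ along +z.
E₁ = 2(8.99×10⁹)(2.27×10⁻¹¹)/(0.364)³ = 8.463 N/C.
Torque on the second dipole: τ = p₂ E₁ sinθ.
τ = (1.74×10⁻¹²)(8.463)·sin65° = 1.335×10⁻¹¹ N·m.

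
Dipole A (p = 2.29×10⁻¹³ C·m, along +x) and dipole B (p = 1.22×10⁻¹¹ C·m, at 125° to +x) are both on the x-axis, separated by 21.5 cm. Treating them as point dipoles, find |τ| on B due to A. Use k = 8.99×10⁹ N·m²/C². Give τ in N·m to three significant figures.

The second dipole sits on the axis of the first, so the field there is axial: E₁ = 2kp₁/r³ along +x.
E₁ = 2(8.99×10⁹)(2.29×10⁻¹³)/(0.215)³ = 0.4143 N/C.
Torque on the second dipole: τ = p₂ E₁ sinθ.
τ = (1.22×10⁻¹¹)(0.4143)·sin125° = 4.140×10⁻¹² N·m.

τ ≈ 4.14×10⁻¹² N·m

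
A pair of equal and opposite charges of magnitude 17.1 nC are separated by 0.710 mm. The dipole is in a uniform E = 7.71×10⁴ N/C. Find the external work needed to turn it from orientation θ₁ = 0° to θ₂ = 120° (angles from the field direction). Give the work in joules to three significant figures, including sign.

Dipole moment p = qd = (1.71×10⁻⁸ C)(7.10×10⁻⁴ m) = 1.214×10⁻¹¹ C·m.
W_ext = ΔU = U(θ₂) − U(θ₁) = −pE cosθ₂ − (−pE cosθ₁) = pE(cosθ₁ − cosθ₂).
W = (1.214×10⁻¹¹)(7.71×10⁴)·(cos0° − cos120°) = (9.360×10⁻⁷)·(+1.5000) = 1.404×10⁻⁶ J.

W ≈ 1.40×10⁻⁶ J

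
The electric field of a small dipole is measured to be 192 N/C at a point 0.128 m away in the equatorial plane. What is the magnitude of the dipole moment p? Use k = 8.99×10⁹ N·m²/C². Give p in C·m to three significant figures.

p ≈ 4.48×10⁻¹¹ C·m

In the equatorial plane E = kp/r³, so p = Er³/(k).
p = (192)·(0.128)³ / (8.99×10⁹) = 4.479×10⁻¹¹ C·m.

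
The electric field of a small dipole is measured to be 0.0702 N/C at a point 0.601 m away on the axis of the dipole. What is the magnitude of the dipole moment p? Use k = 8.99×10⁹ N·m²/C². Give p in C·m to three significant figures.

On axis E = 2kp/r³, so p = Er³/(2k).
p = (0.0702)·(0.601)³ / (2·8.99×10⁹) = 8.476×10⁻¹³ C·m.

p ≈ 8.48×10⁻¹³ C·m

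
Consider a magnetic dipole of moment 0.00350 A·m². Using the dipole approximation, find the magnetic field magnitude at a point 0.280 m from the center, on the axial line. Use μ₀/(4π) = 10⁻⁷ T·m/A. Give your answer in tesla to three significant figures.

On axis B = (μ₀/4π)·2m/r³.
B = 2·(10⁻⁷)·(0.00350) / (0.280)³ = 3.189×10⁻⁸ T.

B ≈ 3.19×10⁻⁸ T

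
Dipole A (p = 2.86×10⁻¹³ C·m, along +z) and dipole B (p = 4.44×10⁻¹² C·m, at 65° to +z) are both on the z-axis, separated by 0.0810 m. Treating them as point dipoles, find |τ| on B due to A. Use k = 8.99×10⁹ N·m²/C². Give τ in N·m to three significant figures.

τ ≈ 3.89×10⁻¹¹ N·m

The second dipole sits on the axis of the first, so the field there is axial: E₁ = 2kp₁/r³ along +z.
E₁ = 2(8.99×10⁹)(2.86×10⁻¹³)/(0.0810)³ = 9.676 N/C.
Torque on the second dipole: τ = p₂ E₁ sinθ.
τ = (4.44×10⁻¹²)(9.676)·sin65° = 3.894×10⁻¹¹ N·m.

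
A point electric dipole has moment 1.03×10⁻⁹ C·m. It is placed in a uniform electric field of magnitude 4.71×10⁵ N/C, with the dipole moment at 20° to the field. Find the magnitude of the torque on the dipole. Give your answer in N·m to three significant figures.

τ ≈ 1.66×10⁻⁴ N·m

Torque on an electric dipole: τ = pE sinθ.
τ = (1.03×10⁻⁹)(4.71×10⁵)·sin20° = 1.659×10⁻⁴ N·m.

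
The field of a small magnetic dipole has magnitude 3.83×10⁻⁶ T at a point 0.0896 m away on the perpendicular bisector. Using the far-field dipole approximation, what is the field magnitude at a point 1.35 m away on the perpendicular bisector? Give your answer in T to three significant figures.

B ≈ 1.12×10⁻⁹ T

Dipole fields scale as 1/r³ in the far field; the geometry is the same at both points.
B₂ = B₁ · (r₁/r₂)³ = 3.83×10⁻⁶ · (0.0896/1.35)³.
(r₁/r₂)³ = (0.06637)³ = 0.0002924.
B₂ ≈ 1.120×10⁻⁹ T.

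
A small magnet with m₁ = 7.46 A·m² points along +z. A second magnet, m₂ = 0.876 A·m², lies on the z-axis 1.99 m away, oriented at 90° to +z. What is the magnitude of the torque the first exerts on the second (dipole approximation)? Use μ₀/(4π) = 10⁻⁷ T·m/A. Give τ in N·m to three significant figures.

Dipole B is on the axis of dipole A, so B₁ there is axial: B₁ = (μ₀/4π)·2m₁/r³ along +z.
B₁ = 2(10⁻⁷)(7.46)/(1.99)³ = 1.893×10⁻⁷ T.
τ = m₂ B₁ sinθ.
τ = (0.876)(1.893×10⁻⁷)·sin90° = 1.658×10⁻⁷ N·m.

τ ≈ 1.66×10⁻⁷ N·m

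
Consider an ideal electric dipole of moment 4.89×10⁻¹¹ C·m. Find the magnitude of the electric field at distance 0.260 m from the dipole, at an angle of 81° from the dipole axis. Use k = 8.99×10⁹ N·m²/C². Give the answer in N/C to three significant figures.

At angle θ the dipole field magnitude is E = (kp/r³)·√(1 + 3cos²θ).
kp/r³ = (8.99×10⁹)(4.89×10⁻¹¹) / (0.260)³ = 25.01 N/C.
√(1 + 3cos²81°) = √(1 + 3·0.0245) = √1.0734 ≈ 1.0361.
E ≈ 25.01 × 1.036 = 25.91 N/C.

E ≈ 25.9 N/C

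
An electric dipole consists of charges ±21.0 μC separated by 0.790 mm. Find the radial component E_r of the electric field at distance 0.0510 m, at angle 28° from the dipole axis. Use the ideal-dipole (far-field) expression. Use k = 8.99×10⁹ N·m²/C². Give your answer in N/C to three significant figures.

E_r ≈ 1.99×10⁶ N/C

Dipole moment p = qd = (2.10×10⁻⁵ C)(7.90×10⁻⁴ m) = 1.659×10⁻⁸ C·m.
For a dipole, E_r = (2kp cosθ)/r³.
kp/r³ = (8.99×10⁹)(1.659×10⁻⁸)/(0.0510)³ = 1.124×10⁶ N/C.
E_r = 2·1.124×10⁶·cos28° = 1.985×10⁶ N/C.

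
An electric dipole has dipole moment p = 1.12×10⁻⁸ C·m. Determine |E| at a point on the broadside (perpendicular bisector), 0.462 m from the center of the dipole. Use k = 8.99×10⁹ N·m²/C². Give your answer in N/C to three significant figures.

On the perpendicular bisector E = kp/r³ (half the axial value at the same distance).
E = (8.99×10⁹)(1.12×10⁻⁸) / (0.462)³ = 1021 N/C.

E ≈ 1020 N/C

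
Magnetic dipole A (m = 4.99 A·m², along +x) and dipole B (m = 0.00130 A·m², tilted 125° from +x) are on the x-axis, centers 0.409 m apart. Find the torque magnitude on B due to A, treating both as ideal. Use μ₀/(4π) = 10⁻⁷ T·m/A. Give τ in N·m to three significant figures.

τ ≈ 1.55×10⁻⁸ N·m

Dipole B is on the axis of dipole A, so B₁ there is axial: B₁ = (μ₀/4π)·2m₁/r³ along +x.
B₁ = 2(10⁻⁷)(4.99)/(0.409)³ = 1.459×10⁻⁵ T.
τ = m₂ B₁ sinθ.
τ = (0.00130)(1.459×10⁻⁵)·sin125° = 1.553×10⁻⁸ N·m.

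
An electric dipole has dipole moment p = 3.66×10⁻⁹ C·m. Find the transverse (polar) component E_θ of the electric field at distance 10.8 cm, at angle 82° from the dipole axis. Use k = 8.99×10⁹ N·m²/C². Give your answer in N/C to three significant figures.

E_θ ≈ 2.59×10⁴ N/C

For a dipole, E_θ = (kp sinθ)/r³.
kp/r³ = (8.99×10⁹)(3.66×10⁻⁹)/(0.108)³ = 2.612×10⁴ N/C.
E_θ = 2.612×10⁴·sin82° = 2.587×10⁴ N/C.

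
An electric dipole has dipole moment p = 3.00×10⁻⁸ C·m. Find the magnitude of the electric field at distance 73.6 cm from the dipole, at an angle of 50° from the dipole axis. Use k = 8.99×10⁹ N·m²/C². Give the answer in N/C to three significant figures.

At angle θ the dipole field magnitude is E = (kp/r³)·√(1 + 3cos²θ).
kp/r³ = (8.99×10⁹)(3.00×10⁻⁸) / (0.736)³ = 676.5 N/C.
√(1 + 3cos²50°) = √(1 + 3·0.4132) = √2.2395 ≈ 1.4965.
E ≈ 676.5 × 1.497 = 1012 N/C.

E ≈ 1010 N/C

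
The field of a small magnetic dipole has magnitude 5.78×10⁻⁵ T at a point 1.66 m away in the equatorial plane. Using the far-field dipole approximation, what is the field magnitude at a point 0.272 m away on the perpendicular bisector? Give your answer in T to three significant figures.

B ≈ 0.0131 T

Dipole fields scale as 1/r³ in the far field; the geometry is the same at both points.
B₂ = B₁ · (r₁/r₂)³ = 5.78×10⁻⁵ · (1.66/0.272)³.
(r₁/r₂)³ = (6.103)³ = 227.3.
B₂ ≈ 0.01314 T.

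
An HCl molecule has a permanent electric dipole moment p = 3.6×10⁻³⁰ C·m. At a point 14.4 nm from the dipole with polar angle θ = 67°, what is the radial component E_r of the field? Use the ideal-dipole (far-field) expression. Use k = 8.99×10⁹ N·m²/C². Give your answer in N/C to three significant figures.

E_r ≈ 8470 N/C

For a dipole, E_r = (2kp cosθ)/r³.
kp/r³ = (8.99×10⁹)(3.60×10⁻³⁰)/(1.44×10⁻⁸)³ = 1.084×10⁴ N/C.
E_r = 2·1.084×10⁴·cos67° = 8470 N/C.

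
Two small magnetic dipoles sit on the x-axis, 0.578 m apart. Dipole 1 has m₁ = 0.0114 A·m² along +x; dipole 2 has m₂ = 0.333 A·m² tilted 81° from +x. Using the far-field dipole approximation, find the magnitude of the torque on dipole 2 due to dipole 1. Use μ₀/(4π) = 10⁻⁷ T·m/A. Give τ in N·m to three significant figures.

τ ≈ 3.88×10⁻⁹ N·m

Dipole B is on the axis of dipole A, so B₁ there is axial: B₁ = (μ₀/4π)·2m₁/r³ along +x.
B₁ = 2(10⁻⁷)(0.0114)/(0.578)³ = 1.181×10⁻⁸ T.
τ = m₂ B₁ sinθ.
τ = (0.333)(1.181×10⁻⁸)·sin81° = 3.883×10⁻⁹ N·m.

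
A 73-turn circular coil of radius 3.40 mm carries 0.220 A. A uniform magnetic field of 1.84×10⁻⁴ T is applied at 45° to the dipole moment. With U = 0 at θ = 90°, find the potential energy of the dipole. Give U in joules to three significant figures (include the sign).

m = NIA = NIπa² = 73·(0.220)·π·(0.00340)² = 5.832×10⁻⁴ A·m².
U = −m·B = −mB cosθ.
U = −(5.832×10⁻⁴)(1.84×10⁻⁴)·cos45° = -7.588×10⁻⁸ J.

U ≈ -7.59×10⁻⁸ J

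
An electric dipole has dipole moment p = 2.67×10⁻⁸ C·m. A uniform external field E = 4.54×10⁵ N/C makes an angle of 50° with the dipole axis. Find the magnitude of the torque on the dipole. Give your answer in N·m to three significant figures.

τ ≈ 0.00929 N·m

Torque on an electric dipole: τ = pE sinθ.
τ = (2.67×10⁻⁸)(4.54×10⁵)·sin50° = 0.009286 N·m.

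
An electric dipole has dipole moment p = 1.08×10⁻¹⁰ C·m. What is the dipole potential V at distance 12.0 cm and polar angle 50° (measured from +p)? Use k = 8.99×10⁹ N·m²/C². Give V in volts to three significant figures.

The dipole potential is V = kp cosθ / r².
V = (8.99×10⁹)(1.08×10⁻¹⁰)·cos50° / (0.120)² = 43.34 V.

V ≈ 43.3 V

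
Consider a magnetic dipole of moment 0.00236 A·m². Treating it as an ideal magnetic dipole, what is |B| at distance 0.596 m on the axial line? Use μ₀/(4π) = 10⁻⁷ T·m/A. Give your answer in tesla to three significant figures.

B ≈ 2.23×10⁻⁹ T

On axis B = (μ₀/4π)·2m/r³.
B = 2·(10⁻⁷)·(0.00236) / (0.596)³ = 2.229×10⁻⁹ T.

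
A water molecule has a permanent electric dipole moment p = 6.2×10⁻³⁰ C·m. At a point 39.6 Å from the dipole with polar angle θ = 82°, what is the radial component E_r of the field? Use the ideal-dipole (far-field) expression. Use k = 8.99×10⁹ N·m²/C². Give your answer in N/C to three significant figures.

E_r ≈ 2.50×10⁵ N/C

For a dipole, E_r = (2kp cosθ)/r³.
kp/r³ = (8.99×10⁹)(6.20×10⁻³⁰)/(3.96×10⁻⁹)³ = 8.976×10⁵ N/C.
E_r = 2·8.976×10⁵·cos82° = 2.498×10⁵ N/C.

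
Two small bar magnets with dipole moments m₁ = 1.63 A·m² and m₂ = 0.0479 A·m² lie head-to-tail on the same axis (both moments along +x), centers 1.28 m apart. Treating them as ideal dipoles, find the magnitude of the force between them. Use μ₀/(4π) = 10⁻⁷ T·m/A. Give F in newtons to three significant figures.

On-axis B of dipole 1: B = (μ₀/4π)·2m₁/r³. Force on dipole 2: F = m₂·dB/dr.
dB/dr = −(μ₀/4π)·6m₁/r⁴, so |F| = (μ₀/4π)·6m₁m₂/r⁴.
F = 6(10⁻⁷)(1.63)(0.0479)/(1.28)⁴ = 1.745×10⁻⁸ N.

F ≈ 1.75×10⁻⁸ N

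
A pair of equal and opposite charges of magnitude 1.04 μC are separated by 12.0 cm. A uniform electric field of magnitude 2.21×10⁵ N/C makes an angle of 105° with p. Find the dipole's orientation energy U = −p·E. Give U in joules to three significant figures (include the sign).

Dipole moment p = qd = (1.04×10⁻⁶ C)(0.120 m) = 1.248×10⁻⁷ C·m.
U = −p·E = −pE cosθ.
U = −(1.248×10⁻⁷)(2.21×10⁵)·cos105° = 0.007138 J.

U ≈ 0.00714 J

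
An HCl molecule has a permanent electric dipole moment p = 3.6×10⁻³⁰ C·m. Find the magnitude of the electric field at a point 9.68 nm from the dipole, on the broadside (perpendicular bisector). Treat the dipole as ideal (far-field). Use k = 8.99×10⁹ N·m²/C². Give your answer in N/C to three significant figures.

E ≈ 3.57×10⁴ N/C

On the perpendicular bisector E = kp/r³ (half the axial value at the same distance).
E = (8.99×10⁹)(3.60×10⁻³⁰) / (9.68×10⁻⁹)³ = 3.568×10⁴ N/C.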